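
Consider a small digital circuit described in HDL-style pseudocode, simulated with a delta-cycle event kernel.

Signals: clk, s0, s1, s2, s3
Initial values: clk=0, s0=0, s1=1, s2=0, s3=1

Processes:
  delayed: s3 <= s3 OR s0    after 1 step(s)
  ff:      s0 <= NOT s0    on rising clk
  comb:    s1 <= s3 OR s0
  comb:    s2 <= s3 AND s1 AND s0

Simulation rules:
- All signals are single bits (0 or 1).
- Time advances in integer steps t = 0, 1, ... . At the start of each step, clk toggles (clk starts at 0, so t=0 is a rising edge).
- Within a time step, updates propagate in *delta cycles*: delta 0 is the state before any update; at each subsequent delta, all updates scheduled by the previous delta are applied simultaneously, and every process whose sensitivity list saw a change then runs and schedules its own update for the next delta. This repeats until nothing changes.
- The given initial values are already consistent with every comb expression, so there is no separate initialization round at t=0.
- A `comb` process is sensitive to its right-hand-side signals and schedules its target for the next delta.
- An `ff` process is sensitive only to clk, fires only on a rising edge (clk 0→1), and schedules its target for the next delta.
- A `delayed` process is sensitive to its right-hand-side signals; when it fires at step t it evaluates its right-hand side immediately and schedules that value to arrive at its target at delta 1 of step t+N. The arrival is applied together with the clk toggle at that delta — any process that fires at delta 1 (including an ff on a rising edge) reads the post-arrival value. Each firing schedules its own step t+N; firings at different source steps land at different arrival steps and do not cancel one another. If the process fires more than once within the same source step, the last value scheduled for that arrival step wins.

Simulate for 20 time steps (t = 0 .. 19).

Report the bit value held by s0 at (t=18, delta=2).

t0.Δ0 s1=1 s2=0 clk=0 s3=1 s0=0
t0.Δ1 s1=1 s2=0 clk=1 s3=1 s0=0
t0.Δ2 s1=1 s2=0 clk=1 s3=1 s0=1
t0.Δ3 s1=1 s2=1 clk=1 s3=1 s0=1
t1.Δ0 s1=1 s2=1 clk=1 s3=1 s0=1
t1.Δ1 s1=1 s2=1 clk=0 s3=1 s0=1
t2.Δ0 s1=1 s2=1 clk=0 s3=1 s0=1
t2.Δ1 s1=1 s2=1 clk=1 s3=1 s0=1
t2.Δ2 s1=1 s2=1 clk=1 s3=1 s0=0
t2.Δ3 s1=1 s2=0 clk=1 s3=1 s0=0
t3.Δ0 s1=1 s2=0 clk=1 s3=1 s0=0
t3.Δ1 s1=1 s2=0 clk=0 s3=1 s0=0
t4.Δ0 s1=1 s2=0 clk=0 s3=1 s0=0
t4.Δ1 s1=1 s2=0 clk=1 s3=1 s0=0
t4.Δ2 s1=1 s2=0 clk=1 s3=1 s0=1
t4.Δ3 s1=1 s2=1 clk=1 s3=1 s0=1
t5.Δ0 s1=1 s2=1 clk=1 s3=1 s0=1
t5.Δ1 s1=1 s2=1 clk=0 s3=1 s0=1
t6.Δ0 s1=1 s2=1 clk=0 s3=1 s0=1
t6.Δ1 s1=1 s2=1 clk=1 s3=1 s0=1
t6.Δ2 s1=1 s2=1 clk=1 s3=1 s0=0
t6.Δ3 s1=1 s2=0 clk=1 s3=1 s0=0
t7.Δ0 s1=1 s2=0 clk=1 s3=1 s0=0
t7.Δ1 s1=1 s2=0 clk=0 s3=1 s0=0
t8.Δ0 s1=1 s2=0 clk=0 s3=1 s0=0
t8.Δ1 s1=1 s2=0 clk=1 s3=1 s0=0
t8.Δ2 s1=1 s2=0 clk=1 s3=1 s0=1
t8.Δ3 s1=1 s2=1 clk=1 s3=1 s0=1
t9.Δ0 s1=1 s2=1 clk=1 s3=1 s0=1
t9.Δ1 s1=1 s2=1 clk=0 s3=1 s0=1
t10.Δ0 s1=1 s2=1 clk=0 s3=1 s0=1
t10.Δ1 s1=1 s2=1 clk=1 s3=1 s0=1
t10.Δ2 s1=1 s2=1 clk=1 s3=1 s0=0
t10.Δ3 s1=1 s2=0 clk=1 s3=1 s0=0
t11.Δ0 s1=1 s2=0 clk=1 s3=1 s0=0
t11.Δ1 s1=1 s2=0 clk=0 s3=1 s0=0
t12.Δ0 s1=1 s2=0 clk=0 s3=1 s0=0
t12.Δ1 s1=1 s2=0 clk=1 s3=1 s0=0
t12.Δ2 s1=1 s2=0 clk=1 s3=1 s0=1
t12.Δ3 s1=1 s2=1 clk=1 s3=1 s0=1
t13.Δ0 s1=1 s2=1 clk=1 s3=1 s0=1
t13.Δ1 s1=1 s2=1 clk=0 s3=1 s0=1
t14.Δ0 s1=1 s2=1 clk=0 s3=1 s0=1
t14.Δ1 s1=1 s2=1 clk=1 s3=1 s0=1
t14.Δ2 s1=1 s2=1 clk=1 s3=1 s0=0
t14.Δ3 s1=1 s2=0 clk=1 s3=1 s0=0
t15.Δ0 s1=1 s2=0 clk=1 s3=1 s0=0
t15.Δ1 s1=1 s2=0 clk=0 s3=1 s0=0
t16.Δ0 s1=1 s2=0 clk=0 s3=1 s0=0
t16.Δ1 s1=1 s2=0 clk=1 s3=1 s0=0
t16.Δ2 s1=1 s2=0 clk=1 s3=1 s0=1
t16.Δ3 s1=1 s2=1 clk=1 s3=1 s0=1
t17.Δ0 s1=1 s2=1 clk=1 s3=1 s0=1
t17.Δ1 s1=1 s2=1 clk=0 s3=1 s0=1
t18.Δ0 s1=1 s2=1 clk=0 s3=1 s0=1
t18.Δ1 s1=1 s2=1 clk=1 s3=1 s0=1
t18.Δ2 s1=1 s2=1 clk=1 s3=1 s0=0
t18.Δ3 s1=1 s2=0 clk=1 s3=1 s0=0
t19.Δ0 s1=1 s2=0 clk=1 s3=1 s0=0
t19.Δ1 s1=1 s2=0 clk=0 s3=1 s0=0

0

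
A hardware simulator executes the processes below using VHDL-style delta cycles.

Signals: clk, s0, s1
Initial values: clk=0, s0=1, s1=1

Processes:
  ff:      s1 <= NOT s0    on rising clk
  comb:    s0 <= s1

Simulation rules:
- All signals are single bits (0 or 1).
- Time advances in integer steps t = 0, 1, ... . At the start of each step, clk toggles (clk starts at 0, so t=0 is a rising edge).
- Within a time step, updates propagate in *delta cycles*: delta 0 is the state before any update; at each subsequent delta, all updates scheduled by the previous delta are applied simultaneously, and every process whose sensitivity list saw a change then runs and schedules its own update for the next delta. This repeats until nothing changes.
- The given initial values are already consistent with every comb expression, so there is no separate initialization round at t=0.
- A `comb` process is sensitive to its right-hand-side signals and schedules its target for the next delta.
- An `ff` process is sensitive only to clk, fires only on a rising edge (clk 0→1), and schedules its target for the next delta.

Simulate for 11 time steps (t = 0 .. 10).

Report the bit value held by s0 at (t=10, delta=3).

1

t0.Δ0 clk=0 s1=1 s0=1
t0.Δ1 clk=1 s1=1 s0=1
t0.Δ2 clk=1 s1=0 s0=1
t0.Δ3 clk=1 s1=0 s0=0
t1.Δ0 clk=1 s1=0 s0=0
t1.Δ1 clk=0 s1=0 s0=0
t2.Δ0 clk=0 s1=0 s0=0
t2.Δ1 clk=1 s1=0 s0=0
t2.Δ2 clk=1 s1=1 s0=0
t2.Δ3 clk=1 s1=1 s0=1
t3.Δ0 clk=1 s1=1 s0=1
t3.Δ1 clk=0 s1=1 s0=1
t4.Δ0 clk=0 s1=1 s0=1
t4.Δ1 clk=1 s1=1 s0=1
t4.Δ2 clk=1 s1=0 s0=1
t4.Δ3 clk=1 s1=0 s0=0
t5.Δ0 clk=1 s1=0 s0=0
t5.Δ1 clk=0 s1=0 s0=0
t6.Δ0 clk=0 s1=0 s0=0
t6.Δ1 clk=1 s1=0 s0=0
t6.Δ2 clk=1 s1=1 s0=0
t6.Δ3 clk=1 s1=1 s0=1
t7.Δ0 clk=1 s1=1 s0=1
t7.Δ1 clk=0 s1=1 s0=1
t8.Δ0 clk=0 s1=1 s0=1
t8.Δ1 clk=1 s1=1 s0=1
t8.Δ2 clk=1 s1=0 s0=1
t8.Δ3 clk=1 s1=0 s0=0
t9.Δ0 clk=1 s1=0 s0=0
t9.Δ1 clk=0 s1=0 s0=0
t10.Δ0 clk=0 s1=0 s0=0
t10.Δ1 clk=1 s1=0 s0=0
t10.Δ2 clk=1 s1=1 s0=0
t10.Δ3 clk=1 s1=1 s0=1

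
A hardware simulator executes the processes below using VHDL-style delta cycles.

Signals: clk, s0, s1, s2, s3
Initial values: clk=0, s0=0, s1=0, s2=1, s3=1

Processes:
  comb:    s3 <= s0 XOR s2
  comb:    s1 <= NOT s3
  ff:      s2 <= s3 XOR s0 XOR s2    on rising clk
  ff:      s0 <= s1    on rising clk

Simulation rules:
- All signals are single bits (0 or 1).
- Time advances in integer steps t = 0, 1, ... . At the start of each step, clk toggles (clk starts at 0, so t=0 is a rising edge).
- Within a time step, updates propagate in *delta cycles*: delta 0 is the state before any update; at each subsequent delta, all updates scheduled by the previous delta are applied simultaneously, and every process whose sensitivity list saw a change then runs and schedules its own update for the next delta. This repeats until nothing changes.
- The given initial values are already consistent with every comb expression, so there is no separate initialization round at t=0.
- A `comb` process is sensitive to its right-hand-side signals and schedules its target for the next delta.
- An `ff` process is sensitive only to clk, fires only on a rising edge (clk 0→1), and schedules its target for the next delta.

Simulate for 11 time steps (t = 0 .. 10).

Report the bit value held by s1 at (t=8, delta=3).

t0.Δ0 s0=0 s3=1 s1=0 s2=1 clk=0
t0.Δ1 s0=0 s3=1 s1=0 s2=1 clk=1
t0.Δ2 s0=0 s3=1 s1=0 s2=0 clk=1
t0.Δ3 s0=0 s3=0 s1=0 s2=0 clk=1
t0.Δ4 s0=0 s3=0 s1=1 s2=0 clk=1
t1.Δ0 s0=0 s3=0 s1=1 s2=0 clk=1
t1.Δ1 s0=0 s3=0 s1=1 s2=0 clk=0
t2.Δ0 s0=0 s3=0 s1=1 s2=0 clk=0
t2.Δ1 s0=0 s3=0 s1=1 s2=0 clk=1
t2.Δ2 s0=1 s3=0 s1=1 s2=0 clk=1
t2.Δ3 s0=1 s3=1 s1=1 s2=0 clk=1
t2.Δ4 s0=1 s3=1 s1=0 s2=0 clk=1
t3.Δ0 s0=1 s3=1 s1=0 s2=0 clk=1
t3.Δ1 s0=1 s3=1 s1=0 s2=0 clk=0
t4.Δ0 s0=1 s3=1 s1=0 s2=0 clk=0
t4.Δ1 s0=1 s3=1 s1=0 s2=0 clk=1
t4.Δ2 s0=0 s3=1 s1=0 s2=0 clk=1
t4.Δ3 s0=0 s3=0 s1=0 s2=0 clk=1
t4.Δ4 s0=0 s3=0 s1=1 s2=0 clk=1
t5.Δ0 s0=0 s3=0 s1=1 s2=0 clk=1
t5.Δ1 s0=0 s3=0 s1=1 s2=0 clk=0
t6.Δ0 s0=0 s3=0 s1=1 s2=0 clk=0
t6.Δ1 s0=0 s3=0 s1=1 s2=0 clk=1
t6.Δ2 s0=1 s3=0 s1=1 s2=0 clk=1
t6.Δ3 s0=1 s3=1 s1=1 s2=0 clk=1
t6.Δ4 s0=1 s3=1 s1=0 s2=0 clk=1
t7.Δ0 s0=1 s3=1 s1=0 s2=0 clk=1
t7.Δ1 s0=1 s3=1 s1=0 s2=0 clk=0
t8.Δ0 s0=1 s3=1 s1=0 s2=0 clk=0
t8.Δ1 s0=1 s3=1 s1=0 s2=0 clk=1
t8.Δ2 s0=0 s3=1 s1=0 s2=0 clk=1
t8.Δ3 s0=0 s3=0 s1=0 s2=0 clk=1
t8.Δ4 s0=0 s3=0 s1=1 s2=0 clk=1
t9.Δ0 s0=0 s3=0 s1=1 s2=0 clk=1
t9.Δ1 s0=0 s3=0 s1=1 s2=0 clk=0
t10.Δ0 s0=0 s3=0 s1=1 s2=0 clk=0
t10.Δ1 s0=0 s3=0 s1=1 s2=0 clk=1
t10.Δ2 s0=1 s3=0 s1=1 s2=0 clk=1
t10.Δ3 s0=1 s3=1 s1=1 s2=0 clk=1
t10.Δ4 s0=1 s3=1 s1=0 s2=0 clk=1

0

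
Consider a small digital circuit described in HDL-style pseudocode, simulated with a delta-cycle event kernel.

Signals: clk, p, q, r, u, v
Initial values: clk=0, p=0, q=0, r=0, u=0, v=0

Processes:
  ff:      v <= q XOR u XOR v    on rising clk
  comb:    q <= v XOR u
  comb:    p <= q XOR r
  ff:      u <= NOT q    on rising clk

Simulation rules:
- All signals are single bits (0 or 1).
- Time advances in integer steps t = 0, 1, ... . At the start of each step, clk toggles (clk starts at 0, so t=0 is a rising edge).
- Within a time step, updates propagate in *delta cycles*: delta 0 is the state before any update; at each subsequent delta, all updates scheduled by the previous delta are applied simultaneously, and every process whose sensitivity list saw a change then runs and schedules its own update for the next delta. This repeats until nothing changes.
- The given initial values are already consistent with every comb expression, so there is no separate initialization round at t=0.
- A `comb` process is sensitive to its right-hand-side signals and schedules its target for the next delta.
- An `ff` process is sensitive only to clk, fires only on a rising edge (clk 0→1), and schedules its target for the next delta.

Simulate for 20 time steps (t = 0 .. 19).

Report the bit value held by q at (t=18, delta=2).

1

t0.Δ0 r=0 p=0 clk=0 u=0 v=0 q=0
t0.Δ1 r=0 p=0 clk=1 u=0 v=0 q=0
t0.Δ2 r=0 p=0 clk=1 u=1 v=0 q=0
t0.Δ3 r=0 p=0 clk=1 u=1 v=0 q=1
t0.Δ4 r=0 p=1 clk=1 u=1 v=0 q=1
t1.Δ0 r=0 p=1 clk=1 u=1 v=0 q=1
t1.Δ1 r=0 p=1 clk=0 u=1 v=0 q=1
t2.Δ0 r=0 p=1 clk=0 u=1 v=0 q=1
t2.Δ1 r=0 p=1 clk=1 u=1 v=0 q=1
t2.Δ2 r=0 p=1 clk=1 u=0 v=0 q=1
t2.Δ3 r=0 p=1 clk=1 u=0 v=0 q=0
t2.Δ4 r=0 p=0 clk=1 u=0 v=0 q=0
t3.Δ0 r=0 p=0 clk=1 u=0 v=0 q=0
t3.Δ1 r=0 p=0 clk=0 u=0 v=0 q=0
t4.Δ0 r=0 p=0 clk=0 u=0 v=0 q=0
t4.Δ1 r=0 p=0 clk=1 u=0 v=0 q=0
t4.Δ2 r=0 p=0 clk=1 u=1 v=0 q=0
t4.Δ3 r=0 p=0 clk=1 u=1 v=0 q=1
t4.Δ4 r=0 p=1 clk=1 u=1 v=0 q=1
t5.Δ0 r=0 p=1 clk=1 u=1 v=0 q=1
t5.Δ1 r=0 p=1 clk=0 u=1 v=0 q=1
t6.Δ0 r=0 p=1 clk=0 u=1 v=0 q=1
t6.Δ1 r=0 p=1 clk=1 u=1 v=0 q=1
t6.Δ2 r=0 p=1 clk=1 u=0 v=0 q=1
t6.Δ3 r=0 p=1 clk=1 u=0 v=0 q=0
t6.Δ4 r=0 p=0 clk=1 u=0 v=0 q=0
t7.Δ0 r=0 p=0 clk=1 u=0 v=0 q=0
t7.Δ1 r=0 p=0 clk=0 u=0 v=0 q=0
t8.Δ0 r=0 p=0 clk=0 u=0 v=0 q=0
t8.Δ1 r=0 p=0 clk=1 u=0 v=0 q=0
t8.Δ2 r=0 p=0 clk=1 u=1 v=0 q=0
t8.Δ3 r=0 p=0 clk=1 u=1 v=0 q=1
t8.Δ4 r=0 p=1 clk=1 u=1 v=0 q=1
t9.Δ0 r=0 p=1 clk=1 u=1 v=0 q=1
t9.Δ1 r=0 p=1 clk=0 u=1 v=0 q=1
t10.Δ0 r=0 p=1 clk=0 u=1 v=0 q=1
t10.Δ1 r=0 p=1 clk=1 u=1 v=0 q=1
t10.Δ2 r=0 p=1 clk=1 u=0 v=0 q=1
t10.Δ3 r=0 p=1 clk=1 u=0 v=0 q=0
t10.Δ4 r=0 p=0 clk=1 u=0 v=0 q=0
t11.Δ0 r=0 p=0 clk=1 u=0 v=0 q=0
t11.Δ1 r=0 p=0 clk=0 u=0 v=0 q=0
t12.Δ0 r=0 p=0 clk=0 u=0 v=0 q=0
t12.Δ1 r=0 p=0 clk=1 u=0 v=0 q=0
t12.Δ2 r=0 p=0 clk=1 u=1 v=0 q=0
t12.Δ3 r=0 p=0 clk=1 u=1 v=0 q=1
t12.Δ4 r=0 p=1 clk=1 u=1 v=0 q=1
t13.Δ0 r=0 p=1 clk=1 u=1 v=0 q=1
t13.Δ1 r=0 p=1 clk=0 u=1 v=0 q=1
t14.Δ0 r=0 p=1 clk=0 u=1 v=0 q=1
t14.Δ1 r=0 p=1 clk=1 u=1 v=0 q=1
t14.Δ2 r=0 p=1 clk=1 u=0 v=0 q=1
t14.Δ3 r=0 p=1 clk=1 u=0 v=0 q=0
t14.Δ4 r=0 p=0 clk=1 u=0 v=0 q=0
t15.Δ0 r=0 p=0 clk=1 u=0 v=0 q=0
t15.Δ1 r=0 p=0 clk=0 u=0 v=0 q=0
t16.Δ0 r=0 p=0 clk=0 u=0 v=0 q=0
t16.Δ1 r=0 p=0 clk=1 u=0 v=0 q=0
t16.Δ2 r=0 p=0 clk=1 u=1 v=0 q=0
t16.Δ3 r=0 p=0 clk=1 u=1 v=0 q=1
t16.Δ4 r=0 p=1 clk=1 u=1 v=0 q=1
t17.Δ0 r=0 p=1 clk=1 u=1 v=0 q=1
t17.Δ1 r=0 p=1 clk=0 u=1 v=0 q=1
t18.Δ0 r=0 p=1 clk=0 u=1 v=0 q=1
t18.Δ1 r=0 p=1 clk=1 u=1 v=0 q=1
t18.Δ2 r=0 p=1 clk=1 u=0 v=0 q=1
t18.Δ3 r=0 p=1 clk=1 u=0 v=0 q=0
t18.Δ4 r=0 p=0 clk=1 u=0 v=0 q=0
t19.Δ0 r=0 p=0 clk=1 u=0 v=0 q=0
t19.Δ1 r=0 p=0 clk=0 u=0 v=0 q=0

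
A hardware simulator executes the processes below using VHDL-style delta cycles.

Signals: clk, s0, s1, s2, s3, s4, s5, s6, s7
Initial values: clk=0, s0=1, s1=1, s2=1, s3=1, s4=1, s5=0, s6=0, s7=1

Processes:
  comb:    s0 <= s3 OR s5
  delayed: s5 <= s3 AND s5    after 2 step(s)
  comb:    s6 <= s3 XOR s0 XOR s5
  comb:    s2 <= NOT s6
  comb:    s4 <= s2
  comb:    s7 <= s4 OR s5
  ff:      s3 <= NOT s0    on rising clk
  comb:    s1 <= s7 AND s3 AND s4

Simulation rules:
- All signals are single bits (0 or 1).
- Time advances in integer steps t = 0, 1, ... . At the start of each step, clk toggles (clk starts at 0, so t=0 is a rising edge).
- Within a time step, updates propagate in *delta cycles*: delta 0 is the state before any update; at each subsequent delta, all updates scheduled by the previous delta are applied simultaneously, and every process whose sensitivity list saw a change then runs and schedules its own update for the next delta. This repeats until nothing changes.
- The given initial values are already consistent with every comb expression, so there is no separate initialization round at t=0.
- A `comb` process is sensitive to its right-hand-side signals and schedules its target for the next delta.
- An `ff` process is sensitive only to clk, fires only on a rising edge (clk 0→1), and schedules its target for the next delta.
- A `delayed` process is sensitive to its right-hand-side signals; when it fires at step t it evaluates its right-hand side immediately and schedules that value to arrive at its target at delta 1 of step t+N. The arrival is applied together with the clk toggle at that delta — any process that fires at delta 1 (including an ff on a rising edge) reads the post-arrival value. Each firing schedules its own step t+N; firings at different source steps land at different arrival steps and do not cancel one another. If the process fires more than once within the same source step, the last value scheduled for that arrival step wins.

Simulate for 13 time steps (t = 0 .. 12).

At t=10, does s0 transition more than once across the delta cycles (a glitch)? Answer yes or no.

[bits: s3,s6,s7,s4,s5,clk,s1,s0,s2]
t=0: Δ0=101100111 Δ1=101101111 Δ2=001101111 Δ3=011101001 Δ4=001101000 Δ5=001001001 Δ6=000101001 Δ7=001101001 | 7Δ
t=1: Δ0=001101001 Δ1=001100001 | 1Δ
t=2: Δ0=001100001 Δ1=001101001 Δ2=101101001 Δ3=111101111 Δ4=101101110 Δ5=101001111 Δ6=100101011 Δ7=101101011 Δ8=101101111 | 8Δ
t=3: Δ0=101101111 Δ1=101100111 | 1Δ
t=4: Δ0=101100111 Δ1=101101111 Δ2=001101111 Δ3=011101001 Δ4=001101000 Δ5=001001001 Δ6=000101001 Δ7=001101001 | 7Δ
t=5: Δ0=001101001 Δ1=001100001 | 1Δ
t=6: Δ0=001100001 Δ1=001101001 Δ2=101101001 Δ3=111101111 Δ4=101101110 Δ5=101001111 Δ6=100101011 Δ7=101101011 Δ8=101101111 | 8Δ
t=7: Δ0=101101111 Δ1=101100111 | 1Δ
t=8: Δ0=101100111 Δ1=101101111 Δ2=001101111 Δ3=011101001 Δ4=001101000 Δ5=001001001 Δ6=000101001 Δ7=001101001 | 7Δ
t=9: Δ0=001101001 Δ1=001100001 | 1Δ
t=10: Δ0=001100001 Δ1=001101001 Δ2=101101001 Δ3=111101111 Δ4=101101110 Δ5=101001111 Δ6=100101011 Δ7=101101011 Δ8=101101111 | 8Δ
t=11: Δ0=101101111 Δ1=101100111 | 1Δ
t=12: Δ0=101100111 Δ1=101101111 Δ2=001101111 Δ3=011101001 Δ4=001101000 Δ5=001001001 Δ6=000101001 Δ7=001101001 | 7Δ

no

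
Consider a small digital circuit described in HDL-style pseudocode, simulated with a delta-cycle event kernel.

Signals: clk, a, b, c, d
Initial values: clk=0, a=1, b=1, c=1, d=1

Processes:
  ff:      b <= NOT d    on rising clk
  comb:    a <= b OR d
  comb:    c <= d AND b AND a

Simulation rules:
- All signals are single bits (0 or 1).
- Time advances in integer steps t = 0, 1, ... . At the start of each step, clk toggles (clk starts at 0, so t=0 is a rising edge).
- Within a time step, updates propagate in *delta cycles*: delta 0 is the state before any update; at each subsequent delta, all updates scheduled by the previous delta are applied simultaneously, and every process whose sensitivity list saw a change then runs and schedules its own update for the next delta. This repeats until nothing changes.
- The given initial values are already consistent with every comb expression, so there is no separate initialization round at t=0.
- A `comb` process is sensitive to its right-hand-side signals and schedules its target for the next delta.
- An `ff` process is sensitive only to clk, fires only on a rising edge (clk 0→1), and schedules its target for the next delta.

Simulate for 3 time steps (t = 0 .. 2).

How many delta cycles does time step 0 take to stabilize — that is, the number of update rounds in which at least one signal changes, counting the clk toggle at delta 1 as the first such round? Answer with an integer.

t0.Δ0 d=1 a=1 clk=0 c=1 b=1
t0.Δ1 d=1 a=1 clk=1 c=1 b=1
t0.Δ2 d=1 a=1 clk=1 c=1 b=0
t0.Δ3 d=1 a=1 clk=1 c=0 b=0
t1.Δ0 d=1 a=1 clk=1 c=0 b=0
t1.Δ1 d=1 a=1 clk=0 c=0 b=0
t2.Δ0 d=1 a=1 clk=0 c=0 b=0
t2.Δ1 d=1 a=1 clk=1 c=0 b=0

3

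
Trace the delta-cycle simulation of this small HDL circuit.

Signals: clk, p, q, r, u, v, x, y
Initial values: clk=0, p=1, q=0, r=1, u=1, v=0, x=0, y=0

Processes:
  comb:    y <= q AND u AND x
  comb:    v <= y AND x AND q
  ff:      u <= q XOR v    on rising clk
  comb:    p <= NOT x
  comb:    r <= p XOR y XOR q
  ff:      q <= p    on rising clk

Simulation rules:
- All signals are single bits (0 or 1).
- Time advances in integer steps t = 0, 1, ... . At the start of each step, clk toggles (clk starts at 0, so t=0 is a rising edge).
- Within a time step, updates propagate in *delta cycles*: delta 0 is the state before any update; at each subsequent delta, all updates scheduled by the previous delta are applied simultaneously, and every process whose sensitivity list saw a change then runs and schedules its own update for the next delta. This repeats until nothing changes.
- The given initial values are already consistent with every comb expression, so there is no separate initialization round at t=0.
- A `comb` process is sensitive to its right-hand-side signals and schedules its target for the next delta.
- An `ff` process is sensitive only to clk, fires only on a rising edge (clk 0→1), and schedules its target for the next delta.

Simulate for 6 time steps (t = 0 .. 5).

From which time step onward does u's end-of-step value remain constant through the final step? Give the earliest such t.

t=0 Δ0: v=0 y=0 x=0 u=1 q=0 r=1 p=1 clk=0
  Δ1: clk:0→1
  Δ2: u:1→0, q:0→1
  Δ3: r:1→0
  (3Δ to stable)
t=1 Δ0: v=0 y=0 x=0 u=0 q=1 r=0 p=1 clk=1
  Δ1: clk:1→0
  (1Δ to stable)
t=2 Δ0: v=0 y=0 x=0 u=0 q=1 r=0 p=1 clk=0
  Δ1: clk:0→1
  Δ2: u:0→1
  (2Δ to stable)
t=3 Δ0: v=0 y=0 x=0 u=1 q=1 r=0 p=1 clk=1
  Δ1: clk:1→0
  (1Δ to stable)
t=4 Δ0: v=0 y=0 x=0 u=1 q=1 r=0 p=1 clk=0
  Δ1: clk:0→1
  (1Δ to stable)
t=5 Δ0: v=0 y=0 x=0 u=1 q=1 r=0 p=1 clk=1
  Δ1: clk:1→0
  (1Δ to stable)

2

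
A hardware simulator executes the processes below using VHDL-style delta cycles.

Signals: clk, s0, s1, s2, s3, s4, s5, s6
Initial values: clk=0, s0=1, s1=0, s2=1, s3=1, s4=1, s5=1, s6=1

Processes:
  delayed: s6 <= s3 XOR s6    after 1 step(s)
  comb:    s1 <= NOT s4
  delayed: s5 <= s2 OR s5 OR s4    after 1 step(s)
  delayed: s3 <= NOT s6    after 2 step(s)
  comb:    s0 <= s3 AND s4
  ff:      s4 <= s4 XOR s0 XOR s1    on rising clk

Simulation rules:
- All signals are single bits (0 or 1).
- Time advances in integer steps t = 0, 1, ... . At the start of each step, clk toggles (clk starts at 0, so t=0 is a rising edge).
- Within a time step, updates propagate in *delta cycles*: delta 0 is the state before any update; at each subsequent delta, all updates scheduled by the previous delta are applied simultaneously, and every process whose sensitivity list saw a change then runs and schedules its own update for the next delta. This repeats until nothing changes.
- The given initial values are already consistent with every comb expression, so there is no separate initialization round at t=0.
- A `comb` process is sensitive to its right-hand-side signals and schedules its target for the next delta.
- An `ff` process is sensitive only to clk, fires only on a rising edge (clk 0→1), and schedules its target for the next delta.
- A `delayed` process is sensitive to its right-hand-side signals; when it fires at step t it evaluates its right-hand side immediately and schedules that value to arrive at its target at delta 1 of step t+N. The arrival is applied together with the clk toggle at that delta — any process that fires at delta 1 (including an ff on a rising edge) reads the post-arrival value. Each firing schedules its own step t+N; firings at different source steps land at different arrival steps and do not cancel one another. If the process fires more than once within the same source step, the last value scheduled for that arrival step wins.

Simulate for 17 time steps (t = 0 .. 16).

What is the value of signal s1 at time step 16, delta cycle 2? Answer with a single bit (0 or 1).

t=0 Δ0: s1=0 s3=1 clk=0 s6=1 s4=1 s0=1 s5=1 s2=1
  Δ1: clk:0→1
  Δ2: s4:1→0
  Δ3: s1:0→1, s0:1→0
  (3Δ to stable)
t=1 Δ0: s1=1 s3=1 clk=1 s6=1 s4=0 s0=0 s5=1 s2=1
  Δ1: clk:1→0
  (1Δ to stable)
t=2 Δ0: s1=1 s3=1 clk=0 s6=1 s4=0 s0=0 s5=1 s2=1
  Δ1: clk:0→1
  Δ2: s4:0→1
  Δ3: s1:1→0, s0:0→1
  (3Δ to stable)
t=3 Δ0: s1=0 s3=1 clk=1 s6=1 s4=1 s0=1 s5=1 s2=1
  Δ1: clk:1→0
  (1Δ to stable)
t=4 Δ0: s1=0 s3=1 clk=0 s6=1 s4=1 s0=1 s5=1 s2=1
  Δ1: clk:0→1
  Δ2: s4:1→0
  Δ3: s1:0→1, s0:1→0
  (3Δ to stable)
t=5 Δ0: s1=1 s3=1 clk=1 s6=1 s4=0 s0=0 s5=1 s2=1
  Δ1: clk:1→0
  (1Δ to stable)
t=6 Δ0: s1=1 s3=1 clk=0 s6=1 s4=0 s0=0 s5=1 s2=1
  Δ1: clk:0→1
  Δ2: s4:0→1
  Δ3: s1:1→0, s0:0→1
  (3Δ to stable)
t=7 Δ0: s1=0 s3=1 clk=1 s6=1 s4=1 s0=1 s5=1 s2=1
  Δ1: clk:1→0
  (1Δ to stable)
t=8 Δ0: s1=0 s3=1 clk=0 s6=1 s4=1 s0=1 s5=1 s2=1
  Δ1: clk:0→1
  Δ2: s4:1→0
  Δ3: s1:0→1, s0:1→0
  (3Δ to stable)
t=9 Δ0: s1=1 s3=1 clk=1 s6=1 s4=0 s0=0 s5=1 s2=1
  Δ1: clk:1→0
  (1Δ to stable)
t=10 Δ0: s1=1 s3=1 clk=0 s6=1 s4=0 s0=0 s5=1 s2=1
  Δ1: clk:0→1
  Δ2: s4:0→1
  Δ3: s1:1→0, s0:0→1
  (3Δ to stable)
t=11 Δ0: s1=0 s3=1 clk=1 s6=1 s4=1 s0=1 s5=1 s2=1
  Δ1: clk:1→0
  (1Δ to stable)
t=12 Δ0: s1=0 s3=1 clk=0 s6=1 s4=1 s0=1 s5=1 s2=1
  Δ1: clk:0→1
  Δ2: s4:1→0
  Δ3: s1:0→1, s0:1→0
  (3Δ to stable)
t=13 Δ0: s1=1 s3=1 clk=1 s6=1 s4=0 s0=0 s5=1 s2=1
  Δ1: clk:1→0
  (1Δ to stable)
t=14 Δ0: s1=1 s3=1 clk=0 s6=1 s4=0 s0=0 s5=1 s2=1
  Δ1: clk:0→1
  Δ2: s4:0→1
  Δ3: s1:1→0, s0:0→1
  (3Δ to stable)
t=15 Δ0: s1=0 s3=1 clk=1 s6=1 s4=1 s0=1 s5=1 s2=1
  Δ1: clk:1→0
  (1Δ to stable)
t=16 Δ0: s1=0 s3=1 clk=0 s6=1 s4=1 s0=1 s5=1 s2=1
  Δ1: clk:0→1
  Δ2: s4:1→0
  Δ3: s1:0→1, s0:1→0
  (3Δ to stable)

0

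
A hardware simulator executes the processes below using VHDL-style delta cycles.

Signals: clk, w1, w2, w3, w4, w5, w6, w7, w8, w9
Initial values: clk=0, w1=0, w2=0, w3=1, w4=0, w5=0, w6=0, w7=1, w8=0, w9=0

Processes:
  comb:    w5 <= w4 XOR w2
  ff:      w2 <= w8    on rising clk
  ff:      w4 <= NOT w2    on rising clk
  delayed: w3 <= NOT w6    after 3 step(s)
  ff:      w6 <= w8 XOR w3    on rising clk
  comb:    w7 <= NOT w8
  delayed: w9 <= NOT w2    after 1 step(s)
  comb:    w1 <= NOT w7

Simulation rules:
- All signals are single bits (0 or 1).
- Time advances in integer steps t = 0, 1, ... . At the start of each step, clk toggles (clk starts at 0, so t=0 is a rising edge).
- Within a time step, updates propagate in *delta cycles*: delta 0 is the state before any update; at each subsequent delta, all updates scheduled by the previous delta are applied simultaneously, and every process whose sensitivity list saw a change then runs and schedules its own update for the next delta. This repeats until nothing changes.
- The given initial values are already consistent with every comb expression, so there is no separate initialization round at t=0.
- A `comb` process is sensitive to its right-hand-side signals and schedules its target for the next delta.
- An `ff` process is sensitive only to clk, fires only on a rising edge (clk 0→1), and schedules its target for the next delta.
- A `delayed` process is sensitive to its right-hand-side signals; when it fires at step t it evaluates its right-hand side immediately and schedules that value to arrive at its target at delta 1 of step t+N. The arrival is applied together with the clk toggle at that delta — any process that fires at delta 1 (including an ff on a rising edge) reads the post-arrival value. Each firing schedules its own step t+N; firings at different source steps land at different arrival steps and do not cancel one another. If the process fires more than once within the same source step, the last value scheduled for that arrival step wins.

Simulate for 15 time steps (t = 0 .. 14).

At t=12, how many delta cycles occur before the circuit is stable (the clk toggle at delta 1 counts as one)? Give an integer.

t=0 Δ0: w7=1 w3=1 w2=0 w5=0 w6=0 clk=0 w4=0 w1=0 w8=0 w9=0
  Δ1: clk:0→1
  Δ2: w6:0→1, w4:0→1
  Δ3: w5:0→1
  (3Δ to stable)
t=1 Δ0: w7=1 w3=1 w2=0 w5=1 w6=1 clk=1 w4=1 w1=0 w8=0 w9=0
  Δ1: clk:1→0
  (1Δ to stable)
t=2 Δ0: w7=1 w3=1 w2=0 w5=1 w6=1 clk=0 w4=1 w1=0 w8=0 w9=0
  Δ1: clk:0→1
  (1Δ to stable)
t=3 Δ0: w7=1 w3=1 w2=0 w5=1 w6=1 clk=1 w4=1 w1=0 w8=0 w9=0
  Δ1: w3:1→0, clk:1→0
  (1Δ to stable)
t=4 Δ0: w7=1 w3=0 w2=0 w5=1 w6=1 clk=0 w4=1 w1=0 w8=0 w9=0
  Δ1: clk:0→1
  Δ2: w6:1→0
  (2Δ to stable)
t=5 Δ0: w7=1 w3=0 w2=0 w5=1 w6=0 clk=1 w4=1 w1=0 w8=0 w9=0
  Δ1: clk:1→0
  (1Δ to stable)
t=6 Δ0: w7=1 w3=0 w2=0 w5=1 w6=0 clk=0 w4=1 w1=0 w8=0 w9=0
  Δ1: clk:0→1
  (1Δ to stable)
t=7 Δ0: w7=1 w3=0 w2=0 w5=1 w6=0 clk=1 w4=1 w1=0 w8=0 w9=0
  Δ1: w3:0→1, clk:1→0
  (1Δ to stable)
t=8 Δ0: w7=1 w3=1 w2=0 w5=1 w6=0 clk=0 w4=1 w1=0 w8=0 w9=0
  Δ1: clk:0→1
  Δ2: w6:0→1
  (2Δ to stable)
t=9 Δ0: w7=1 w3=1 w2=0 w5=1 w6=1 clk=1 w4=1 w1=0 w8=0 w9=0
  Δ1: clk:1→0
  (1Δ to stable)
t=10 Δ0: w7=1 w3=1 w2=0 w5=1 w6=1 clk=0 w4=1 w1=0 w8=0 w9=0
  Δ1: clk:0→1
  (1Δ to stable)
t=11 Δ0: w7=1 w3=1 w2=0 w5=1 w6=1 clk=1 w4=1 w1=0 w8=0 w9=0
  Δ1: w3:1→0, clk:1→0
  (1Δ to stable)
t=12 Δ0: w7=1 w3=0 w2=0 w5=1 w6=1 clk=0 w4=1 w1=0 w8=0 w9=0
  Δ1: clk:0→1
  Δ2: w6:1→0
  (2Δ to stable)
t=13 Δ0: w7=1 w3=0 w2=0 w5=1 w6=0 clk=1 w4=1 w1=0 w8=0 w9=0
  Δ1: clk:1→0
  (1Δ to stable)
t=14 Δ0: w7=1 w3=0 w2=0 w5=1 w6=0 clk=0 w4=1 w1=0 w8=0 w9=0
  Δ1: clk:0→1
  (1Δ to stable)

2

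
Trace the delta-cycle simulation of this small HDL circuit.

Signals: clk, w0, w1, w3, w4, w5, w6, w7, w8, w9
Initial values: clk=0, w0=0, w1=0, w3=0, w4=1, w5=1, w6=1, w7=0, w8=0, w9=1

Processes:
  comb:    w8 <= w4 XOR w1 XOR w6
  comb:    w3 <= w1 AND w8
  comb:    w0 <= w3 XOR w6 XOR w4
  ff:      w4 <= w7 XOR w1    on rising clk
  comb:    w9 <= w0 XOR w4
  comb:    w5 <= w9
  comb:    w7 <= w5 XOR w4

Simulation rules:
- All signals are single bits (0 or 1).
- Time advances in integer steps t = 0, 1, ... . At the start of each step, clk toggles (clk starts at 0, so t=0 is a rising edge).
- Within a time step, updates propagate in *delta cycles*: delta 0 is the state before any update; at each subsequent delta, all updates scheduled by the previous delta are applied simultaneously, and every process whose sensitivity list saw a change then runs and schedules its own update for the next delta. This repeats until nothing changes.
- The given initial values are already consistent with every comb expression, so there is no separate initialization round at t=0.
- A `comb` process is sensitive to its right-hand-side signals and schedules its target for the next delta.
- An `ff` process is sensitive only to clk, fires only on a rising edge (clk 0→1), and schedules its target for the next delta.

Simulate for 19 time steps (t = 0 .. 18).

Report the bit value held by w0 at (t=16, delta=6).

1

[bits: w6,w0,w5,w1,w4,w7,clk,w8,w9,w3]
t=0: Δ0=1010100010 Δ1=1010101010 Δ2=1010001010 Δ3=1110011100 Δ4=1100011110 Δ5=1110001110 Δ6=1110011110 | 6Δ
t=1: Δ0=1110011110 Δ1=1110010110 | 1Δ
t=2: Δ0=1110010110 Δ1=1110011110 Δ2=1110111110 Δ3=1010101000 Δ4=1000101010 Δ5=1010111010 Δ6=1010101010 | 6Δ
t=3: Δ0=1010101010 Δ1=1010100010 | 1Δ
t=4: Δ0=1010100010 Δ1=1010101010 Δ2=1010001010 Δ3=1110011100 Δ4=1100011110 Δ5=1110001110 Δ6=1110011110 | 6Δ
t=5: Δ0=1110011110 Δ1=1110010110 | 1Δ
t=6: Δ0=1110010110 Δ1=1110011110 Δ2=1110111110 Δ3=1010101000 Δ4=1000101010 Δ5=1010111010 Δ6=1010101010 | 6Δ
t=7: Δ0=1010101010 Δ1=1010100010 | 1Δ
t=8: Δ0=1010100010 Δ1=1010101010 Δ2=1010001010 Δ3=1110011100 Δ4=1100011110 Δ5=1110001110 Δ6=1110011110 | 6Δ
t=9: Δ0=1110011110 Δ1=1110010110 | 1Δ
t=10: Δ0=1110010110 Δ1=1110011110 Δ2=1110111110 Δ3=1010101000 Δ4=1000101010 Δ5=1010111010 Δ6=1010101010 | 6Δ
t=11: Δ0=1010101010 Δ1=1010100010 | 1Δ
t=12: Δ0=1010100010 Δ1=1010101010 Δ2=1010001010 Δ3=1110011100 Δ4=1100011110 Δ5=1110001110 Δ6=1110011110 | 6Δ
t=13: Δ0=1110011110 Δ1=1110010110 | 1Δ
t=14: Δ0=1110010110 Δ1=1110011110 Δ2=1110111110 Δ3=1010101000 Δ4=1000101010 Δ5=1010111010 Δ6=1010101010 | 6Δ
t=15: Δ0=1010101010 Δ1=1010100010 | 1Δ
t=16: Δ0=1010100010 Δ1=1010101010 Δ2=1010001010 Δ3=1110011100 Δ4=1100011110 Δ5=1110001110 Δ6=1110011110 | 6Δ
t=17: Δ0=1110011110 Δ1=1110010110 | 1Δ
t=18: Δ0=1110010110 Δ1=1110011110 Δ2=1110111110 Δ3=1010101000 Δ4=1000101010 Δ5=1010111010 Δ6=1010101010 | 6Δ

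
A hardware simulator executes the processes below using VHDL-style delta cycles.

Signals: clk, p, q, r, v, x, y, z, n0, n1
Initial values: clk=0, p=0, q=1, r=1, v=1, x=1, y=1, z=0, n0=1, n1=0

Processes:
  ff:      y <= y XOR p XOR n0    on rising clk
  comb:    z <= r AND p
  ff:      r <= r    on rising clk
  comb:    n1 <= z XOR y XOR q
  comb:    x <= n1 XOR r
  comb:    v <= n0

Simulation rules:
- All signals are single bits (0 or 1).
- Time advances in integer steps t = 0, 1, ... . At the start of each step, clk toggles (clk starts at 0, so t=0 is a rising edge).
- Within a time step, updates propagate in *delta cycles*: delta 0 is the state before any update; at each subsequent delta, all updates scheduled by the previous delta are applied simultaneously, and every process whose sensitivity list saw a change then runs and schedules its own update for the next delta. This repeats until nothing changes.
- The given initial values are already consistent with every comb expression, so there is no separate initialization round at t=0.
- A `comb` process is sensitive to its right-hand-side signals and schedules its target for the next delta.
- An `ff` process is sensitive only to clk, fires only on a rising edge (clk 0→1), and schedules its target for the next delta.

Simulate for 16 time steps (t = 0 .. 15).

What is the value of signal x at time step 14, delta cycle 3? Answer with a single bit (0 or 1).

t0.Δ0 x=1 p=0 z=0 q=1 y=1 clk=0 n1=0 v=1 r=1 n0=1
t0.Δ1 x=1 p=0 z=0 q=1 y=1 clk=1 n1=0 v=1 r=1 n0=1
t0.Δ2 x=1 p=0 z=0 q=1 y=0 clk=1 n1=0 v=1 r=1 n0=1
t0.Δ3 x=1 p=0 z=0 q=1 y=0 clk=1 n1=1 v=1 r=1 n0=1
t0.Δ4 x=0 p=0 z=0 q=1 y=0 clk=1 n1=1 v=1 r=1 n0=1
t1.Δ0 x=0 p=0 z=0 q=1 y=0 clk=1 n1=1 v=1 r=1 n0=1
t1.Δ1 x=0 p=0 z=0 q=1 y=0 clk=0 n1=1 v=1 r=1 n0=1
t2.Δ0 x=0 p=0 z=0 q=1 y=0 clk=0 n1=1 v=1 r=1 n0=1
t2.Δ1 x=0 p=0 z=0 q=1 y=0 clk=1 n1=1 v=1 r=1 n0=1
t2.Δ2 x=0 p=0 z=0 q=1 y=1 clk=1 n1=1 v=1 r=1 n0=1
t2.Δ3 x=0 p=0 z=0 q=1 y=1 clk=1 n1=0 v=1 r=1 n0=1
t2.Δ4 x=1 p=0 z=0 q=1 y=1 clk=1 n1=0 v=1 r=1 n0=1
t3.Δ0 x=1 p=0 z=0 q=1 y=1 clk=1 n1=0 v=1 r=1 n0=1
t3.Δ1 x=1 p=0 z=0 q=1 y=1 clk=0 n1=0 v=1 r=1 n0=1
t4.Δ0 x=1 p=0 z=0 q=1 y=1 clk=0 n1=0 v=1 r=1 n0=1
t4.Δ1 x=1 p=0 z=0 q=1 y=1 clk=1 n1=0 v=1 r=1 n0=1
t4.Δ2 x=1 p=0 z=0 q=1 y=0 clk=1 n1=0 v=1 r=1 n0=1
t4.Δ3 x=1 p=0 z=0 q=1 y=0 clk=1 n1=1 v=1 r=1 n0=1
t4.Δ4 x=0 p=0 z=0 q=1 y=0 clk=1 n1=1 v=1 r=1 n0=1
t5.Δ0 x=0 p=0 z=0 q=1 y=0 clk=1 n1=1 v=1 r=1 n0=1
t5.Δ1 x=0 p=0 z=0 q=1 y=0 clk=0 n1=1 v=1 r=1 n0=1
t6.Δ0 x=0 p=0 z=0 q=1 y=0 clk=0 n1=1 v=1 r=1 n0=1
t6.Δ1 x=0 p=0 z=0 q=1 y=0 clk=1 n1=1 v=1 r=1 n0=1
t6.Δ2 x=0 p=0 z=0 q=1 y=1 clk=1 n1=1 v=1 r=1 n0=1
t6.Δ3 x=0 p=0 z=0 q=1 y=1 clk=1 n1=0 v=1 r=1 n0=1
t6.Δ4 x=1 p=0 z=0 q=1 y=1 clk=1 n1=0 v=1 r=1 n0=1
t7.Δ0 x=1 p=0 z=0 q=1 y=1 clk=1 n1=0 v=1 r=1 n0=1
t7.Δ1 x=1 p=0 z=0 q=1 y=1 clk=0 n1=0 v=1 r=1 n0=1
t8.Δ0 x=1 p=0 z=0 q=1 y=1 clk=0 n1=0 v=1 r=1 n0=1
t8.Δ1 x=1 p=0 z=0 q=1 y=1 clk=1 n1=0 v=1 r=1 n0=1
t8.Δ2 x=1 p=0 z=0 q=1 y=0 clk=1 n1=0 v=1 r=1 n0=1
t8.Δ3 x=1 p=0 z=0 q=1 y=0 clk=1 n1=1 v=1 r=1 n0=1
t8.Δ4 x=0 p=0 z=0 q=1 y=0 clk=1 n1=1 v=1 r=1 n0=1
t9.Δ0 x=0 p=0 z=0 q=1 y=0 clk=1 n1=1 v=1 r=1 n0=1
t9.Δ1 x=0 p=0 z=0 q=1 y=0 clk=0 n1=1 v=1 r=1 n0=1
t10.Δ0 x=0 p=0 z=0 q=1 y=0 clk=0 n1=1 v=1 r=1 n0=1
t10.Δ1 x=0 p=0 z=0 q=1 y=0 clk=1 n1=1 v=1 r=1 n0=1
t10.Δ2 x=0 p=0 z=0 q=1 y=1 clk=1 n1=1 v=1 r=1 n0=1
t10.Δ3 x=0 p=0 z=0 q=1 y=1 clk=1 n1=0 v=1 r=1 n0=1
t10.Δ4 x=1 p=0 z=0 q=1 y=1 clk=1 n1=0 v=1 r=1 n0=1
t11.Δ0 x=1 p=0 z=0 q=1 y=1 clk=1 n1=0 v=1 r=1 n0=1
t11.Δ1 x=1 p=0 z=0 q=1 y=1 clk=0 n1=0 v=1 r=1 n0=1
t12.Δ0 x=1 p=0 z=0 q=1 y=1 clk=0 n1=0 v=1 r=1 n0=1
t12.Δ1 x=1 p=0 z=0 q=1 y=1 clk=1 n1=0 v=1 r=1 n0=1
t12.Δ2 x=1 p=0 z=0 q=1 y=0 clk=1 n1=0 v=1 r=1 n0=1
t12.Δ3 x=1 p=0 z=0 q=1 y=0 clk=1 n1=1 v=1 r=1 n0=1
t12.Δ4 x=0 p=0 z=0 q=1 y=0 clk=1 n1=1 v=1 r=1 n0=1
t13.Δ0 x=0 p=0 z=0 q=1 y=0 clk=1 n1=1 v=1 r=1 n0=1
t13.Δ1 x=0 p=0 z=0 q=1 y=0 clk=0 n1=1 v=1 r=1 n0=1
t14.Δ0 x=0 p=0 z=0 q=1 y=0 clk=0 n1=1 v=1 r=1 n0=1
t14.Δ1 x=0 p=0 z=0 q=1 y=0 clk=1 n1=1 v=1 r=1 n0=1
t14.Δ2 x=0 p=0 z=0 q=1 y=1 clk=1 n1=1 v=1 r=1 n0=1
t14.Δ3 x=0 p=0 z=0 q=1 y=1 clk=1 n1=0 v=1 r=1 n0=1
t14.Δ4 x=1 p=0 z=0 q=1 y=1 clk=1 n1=0 v=1 r=1 n0=1
t15.Δ0 x=1 p=0 z=0 q=1 y=1 clk=1 n1=0 v=1 r=1 n0=1
t15.Δ1 x=1 p=0 z=0 q=1 y=1 clk=0 n1=0 v=1 r=1 n0=1

0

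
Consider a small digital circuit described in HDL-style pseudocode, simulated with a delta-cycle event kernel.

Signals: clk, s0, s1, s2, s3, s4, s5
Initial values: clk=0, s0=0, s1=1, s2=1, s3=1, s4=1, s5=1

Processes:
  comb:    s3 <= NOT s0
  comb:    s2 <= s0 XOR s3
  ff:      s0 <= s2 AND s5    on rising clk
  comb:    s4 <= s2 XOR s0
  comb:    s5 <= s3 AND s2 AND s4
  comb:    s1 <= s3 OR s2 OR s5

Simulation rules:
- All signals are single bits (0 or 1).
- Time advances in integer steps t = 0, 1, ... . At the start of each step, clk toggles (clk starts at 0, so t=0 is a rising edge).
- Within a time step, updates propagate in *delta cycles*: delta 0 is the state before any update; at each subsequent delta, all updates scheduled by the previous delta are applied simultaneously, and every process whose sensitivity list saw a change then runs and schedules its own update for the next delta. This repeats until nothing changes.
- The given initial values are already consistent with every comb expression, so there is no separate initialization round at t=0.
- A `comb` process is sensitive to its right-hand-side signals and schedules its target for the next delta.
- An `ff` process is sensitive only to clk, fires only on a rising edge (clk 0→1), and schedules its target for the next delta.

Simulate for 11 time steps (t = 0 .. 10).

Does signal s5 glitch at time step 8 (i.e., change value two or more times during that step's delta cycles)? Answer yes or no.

[bits: s5,clk,s2,s3,s4,s0,s1]
t=0: Δ0=1011101 Δ1=1111101 Δ2=1111111 Δ3=1100011 Δ4=0110111 Δ5=0110011 | 5Δ
t=1: Δ0=0110011 Δ1=0010011 | 1Δ
t=2: Δ0=0010011 Δ1=0110011 Δ2=0110001 Δ3=0101101 Δ4=0111001 Δ5=0111101 Δ6=1111101 | 6Δ
t=3: Δ0=1111101 Δ1=1011101 | 1Δ
t=4: Δ0=1011101 Δ1=1111101 Δ2=1111111 Δ3=1100011 Δ4=0110111 Δ5=0110011 | 5Δ
t=5: Δ0=0110011 Δ1=0010011 | 1Δ
t=6: Δ0=0010011 Δ1=0110011 Δ2=0110001 Δ3=0101101 Δ4=0111001 Δ5=0111101 Δ6=1111101 | 6Δ
t=7: Δ0=1111101 Δ1=1011101 | 1Δ
t=8: Δ0=1011101 Δ1=1111101 Δ2=1111111 Δ3=1100011 Δ4=0110111 Δ5=0110011 | 5Δ
t=9: Δ0=0110011 Δ1=0010011 | 1Δ
t=10: Δ0=0010011 Δ1=0110011 Δ2=0110001 Δ3=0101101 Δ4=0111001 Δ5=0111101 Δ6=1111101 | 6Δ

no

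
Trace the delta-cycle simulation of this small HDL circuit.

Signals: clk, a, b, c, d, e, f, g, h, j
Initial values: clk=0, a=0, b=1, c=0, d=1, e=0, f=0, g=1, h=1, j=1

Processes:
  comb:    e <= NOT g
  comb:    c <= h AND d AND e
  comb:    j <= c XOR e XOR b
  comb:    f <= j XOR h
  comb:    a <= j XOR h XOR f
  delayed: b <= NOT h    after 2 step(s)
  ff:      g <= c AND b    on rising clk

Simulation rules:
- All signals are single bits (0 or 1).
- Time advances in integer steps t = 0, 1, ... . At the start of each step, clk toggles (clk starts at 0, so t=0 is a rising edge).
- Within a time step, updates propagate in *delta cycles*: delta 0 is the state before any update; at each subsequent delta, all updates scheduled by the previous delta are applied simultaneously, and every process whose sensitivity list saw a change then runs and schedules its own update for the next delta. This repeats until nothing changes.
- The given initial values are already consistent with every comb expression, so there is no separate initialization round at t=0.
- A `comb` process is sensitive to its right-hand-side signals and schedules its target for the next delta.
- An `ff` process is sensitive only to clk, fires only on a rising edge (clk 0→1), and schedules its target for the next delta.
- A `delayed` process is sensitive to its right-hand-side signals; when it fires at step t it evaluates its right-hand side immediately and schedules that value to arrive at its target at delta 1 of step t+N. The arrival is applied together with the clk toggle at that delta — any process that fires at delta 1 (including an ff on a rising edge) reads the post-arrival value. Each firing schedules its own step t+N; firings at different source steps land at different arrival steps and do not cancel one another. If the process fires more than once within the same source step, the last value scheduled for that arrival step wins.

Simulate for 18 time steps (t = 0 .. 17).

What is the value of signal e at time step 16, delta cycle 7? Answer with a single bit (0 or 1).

1

t=0 Δ0: h=1 a=0 b=1 e=0 j=1 g=1 c=0 d=1 clk=0 f=0
  Δ1: clk:0→1
  Δ2: g:1→0
  Δ3: e:0→1
  Δ4: j:1→0, c:0→1
  Δ5: a:0→1, j:0→1, f:0→1
  Δ6: f:1→0
  Δ7: a:1→0
  (7Δ to stable)
t=1 Δ0: h=1 a=0 b=1 e=1 j=1 g=0 c=1 d=1 clk=1 f=0
  Δ1: clk:1→0
  (1Δ to stable)
t=2 Δ0: h=1 a=0 b=1 e=1 j=1 g=0 c=1 d=1 clk=0 f=0
  Δ1: clk:0→1
  Δ2: g:0→1
  Δ3: e:1→0
  Δ4: j:1→0, c:1→0
  Δ5: a:0→1, j:0→1, f:0→1
  Δ6: f:1→0
  Δ7: a:1→0
  (7Δ to stable)
t=3 Δ0: h=1 a=0 b=1 e=0 j=1 g=1 c=0 d=1 clk=1 f=0
  Δ1: clk:1→0
  (1Δ to stable)
t=4 Δ0: h=1 a=0 b=1 e=0 j=1 g=1 c=0 d=1 clk=0 f=0
  Δ1: clk:0→1
  Δ2: g:1→0
  Δ3: e:0→1
  Δ4: j:1→0, c:0→1
  Δ5: a:0→1, j:0→1, f:0→1
  Δ6: f:1→0
  Δ7: a:1→0
  (7Δ to stable)
t=5 Δ0: h=1 a=0 b=1 e=1 j=1 g=0 c=1 d=1 clk=1 f=0
  Δ1: clk:1→0
  (1Δ to stable)
t=6 Δ0: h=1 a=0 b=1 e=1 j=1 g=0 c=1 d=1 clk=0 f=0
  Δ1: clk:0→1
  Δ2: g:0→1
  Δ3: e:1→0
  Δ4: j:1→0, c:1→0
  Δ5: a:0→1, j:0→1, f:0→1
  Δ6: f:1→0
  Δ7: a:1→0
  (7Δ to stable)
t=7 Δ0: h=1 a=0 b=1 e=0 j=1 g=1 c=0 d=1 clk=1 f=0
  Δ1: clk:1→0
  (1Δ to stable)
t=8 Δ0: h=1 a=0 b=1 e=0 j=1 g=1 c=0 d=1 clk=0 f=0
  Δ1: clk:0→1
  Δ2: g:1→0
  Δ3: e:0→1
  Δ4: j:1→0, c:0→1
  Δ5: a:0→1, j:0→1, f:0→1
  Δ6: f:1→0
  Δ7: a:1→0
  (7Δ to stable)
t=9 Δ0: h=1 a=0 b=1 e=1 j=1 g=0 c=1 d=1 clk=1 f=0
  Δ1: clk:1→0
  (1Δ to stable)
t=10 Δ0: h=1 a=0 b=1 e=1 j=1 g=0 c=1 d=1 clk=0 f=0
  Δ1: clk:0→1
  Δ2: g:0→1
  Δ3: e:1→0
  Δ4: j:1→0, c:1→0
  Δ5: a:0→1, j:0→1, f:0→1
  Δ6: f:1→0
  Δ7: a:1→0
  (7Δ to stable)
t=11 Δ0: h=1 a=0 b=1 e=0 j=1 g=1 c=0 d=1 clk=1 f=0
  Δ1: clk:1→0
  (1Δ to stable)
t=12 Δ0: h=1 a=0 b=1 e=0 j=1 g=1 c=0 d=1 clk=0 f=0
  Δ1: clk:0→1
  Δ2: g:1→0
  Δ3: e:0→1
  Δ4: j:1→0, c:0→1
  Δ5: a:0→1, j:0→1, f:0→1
  Δ6: f:1→0
  Δ7: a:1→0
  (7Δ to stable)
t=13 Δ0: h=1 a=0 b=1 e=1 j=1 g=0 c=1 d=1 clk=1 f=0
  Δ1: clk:1→0
  (1Δ to stable)
t=14 Δ0: h=1 a=0 b=1 e=1 j=1 g=0 c=1 d=1 clk=0 f=0
  Δ1: clk:0→1
  Δ2: g:0→1
  Δ3: e:1→0
  Δ4: j:1→0, c:1→0
  Δ5: a:0→1, j:0→1, f:0→1
  Δ6: f:1→0
  Δ7: a:1→0
  (7Δ to stable)
t=15 Δ0: h=1 a=0 b=1 e=0 j=1 g=1 c=0 d=1 clk=1 f=0
  Δ1: clk:1→0
  (1Δ to stable)
t=16 Δ0: h=1 a=0 b=1 e=0 j=1 g=1 c=0 d=1 clk=0 f=0
  Δ1: clk:0→1
  Δ2: g:1→0
  Δ3: e:0→1
  Δ4: j:1→0, c:0→1
  Δ5: a:0→1, j:0→1, f:0→1
  Δ6: f:1→0
  Δ7: a:1→0
  (7Δ to stable)
t=17 Δ0: h=1 a=0 b=1 e=1 j=1 g=0 c=1 d=1 clk=1 f=0
  Δ1: clk:1→0
  (1Δ to stable)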